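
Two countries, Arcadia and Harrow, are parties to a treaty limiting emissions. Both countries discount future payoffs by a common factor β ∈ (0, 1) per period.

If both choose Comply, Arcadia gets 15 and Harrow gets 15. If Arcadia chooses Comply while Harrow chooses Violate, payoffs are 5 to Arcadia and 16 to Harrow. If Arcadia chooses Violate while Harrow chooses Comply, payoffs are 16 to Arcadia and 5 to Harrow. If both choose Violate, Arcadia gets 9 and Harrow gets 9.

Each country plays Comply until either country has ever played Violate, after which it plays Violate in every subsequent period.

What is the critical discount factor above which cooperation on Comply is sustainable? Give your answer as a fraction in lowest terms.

One-period gain from deviating is 16 − 15 = 1. The loss is 15 − 9 = 6 in every subsequent period, with present value 6·β/(1−β).
Deviation is unprofitable when 6·β/(1−β) ≥ 1, i.e. β/(1−β) ≥ 1/6.
Equivalently β ≥ 1/(1+6) = 1/7.

1/7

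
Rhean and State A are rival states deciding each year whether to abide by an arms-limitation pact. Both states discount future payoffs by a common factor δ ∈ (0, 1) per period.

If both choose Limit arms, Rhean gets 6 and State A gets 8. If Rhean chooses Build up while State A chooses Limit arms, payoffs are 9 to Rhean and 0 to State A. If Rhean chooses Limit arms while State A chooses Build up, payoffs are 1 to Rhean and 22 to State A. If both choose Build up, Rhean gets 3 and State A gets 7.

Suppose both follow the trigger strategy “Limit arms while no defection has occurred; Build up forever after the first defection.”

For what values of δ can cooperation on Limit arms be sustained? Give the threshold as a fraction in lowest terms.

Rhean's threshold: (9−6)/(9−3) = 1/2.
State A's threshold: (22−8)/(22−7) = 14/15.
1/2 < 14/15, so State A binds and δ* = 14/15.

14/15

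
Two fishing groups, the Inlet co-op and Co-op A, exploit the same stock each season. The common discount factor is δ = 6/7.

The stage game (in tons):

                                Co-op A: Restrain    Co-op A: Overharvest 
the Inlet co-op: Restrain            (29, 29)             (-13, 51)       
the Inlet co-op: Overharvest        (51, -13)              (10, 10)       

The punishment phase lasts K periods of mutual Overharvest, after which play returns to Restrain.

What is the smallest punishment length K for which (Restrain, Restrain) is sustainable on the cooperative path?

2

Need Σ_{k=1}^{K} δ^k ≥ (51−29)/(29−10) = 1.1579 at δ = 6/7.
At K = 1 the sum is 0.8571 < 1.1579; at K = 2 it is 1.5918 ≥ 1.1579.
So the minimum punishment length is K = 2.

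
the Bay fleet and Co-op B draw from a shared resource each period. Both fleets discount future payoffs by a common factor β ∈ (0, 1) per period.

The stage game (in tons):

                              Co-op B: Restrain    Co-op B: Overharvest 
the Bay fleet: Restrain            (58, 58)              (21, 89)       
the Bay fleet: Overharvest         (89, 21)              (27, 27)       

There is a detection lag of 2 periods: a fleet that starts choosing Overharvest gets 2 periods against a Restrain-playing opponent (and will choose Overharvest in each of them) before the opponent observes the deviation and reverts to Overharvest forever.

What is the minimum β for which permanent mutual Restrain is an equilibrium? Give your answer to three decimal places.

The best deviation is to choose Overharvest for all 2 undetected periods, earning 89 each, then 27 forever once detected.
Deviation value: 89(1−β^2)/(1−β) + 27β^2/(1−β); cooperation value: 58/(1−β).
IC: 58 ≥ 89(1−β^2) + 27β^2 = 89 − 62β^2.
So β^2 ≥ 31/62 = 1/2, giving β ≥ (1/2)^(1/2) ≈ 0.707.

0.707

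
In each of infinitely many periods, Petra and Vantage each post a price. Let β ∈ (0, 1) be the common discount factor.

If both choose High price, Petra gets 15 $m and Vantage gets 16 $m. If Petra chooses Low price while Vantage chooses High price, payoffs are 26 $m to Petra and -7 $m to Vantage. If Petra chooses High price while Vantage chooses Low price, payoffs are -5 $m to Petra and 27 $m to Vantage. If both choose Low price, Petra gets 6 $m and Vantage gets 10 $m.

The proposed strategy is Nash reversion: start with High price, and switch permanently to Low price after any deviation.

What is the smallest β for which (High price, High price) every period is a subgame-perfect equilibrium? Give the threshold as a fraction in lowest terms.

Petra's threshold: (26−15)/(26−6) = 11/20.
Vantage's threshold: (27−16)/(27−10) = 11/17.
11/20 < 11/17, so Vantage binds and β* = 11/17.

11/17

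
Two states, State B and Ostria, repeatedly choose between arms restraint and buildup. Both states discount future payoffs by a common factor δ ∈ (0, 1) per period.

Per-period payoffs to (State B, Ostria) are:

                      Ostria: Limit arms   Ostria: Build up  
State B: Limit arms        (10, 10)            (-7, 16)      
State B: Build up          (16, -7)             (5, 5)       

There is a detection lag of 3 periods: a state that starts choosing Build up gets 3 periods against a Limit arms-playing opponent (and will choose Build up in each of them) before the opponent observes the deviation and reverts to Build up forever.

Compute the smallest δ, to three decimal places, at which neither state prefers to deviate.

The best deviation is to choose Build up for all 3 undetected periods, earning 16 each, then 5 forever once detected.
Deviation value: 16(1−δ^3)/(1−δ) + 5δ^3/(1−δ); cooperation value: 10/(1−δ).
IC: 10 ≥ 16(1−δ^3) + 5δ^3 = 16 − 11δ^3.
So δ^3 ≥ 6/11, giving δ ≥ (6/11)^(1/3) ≈ 0.817.

0.817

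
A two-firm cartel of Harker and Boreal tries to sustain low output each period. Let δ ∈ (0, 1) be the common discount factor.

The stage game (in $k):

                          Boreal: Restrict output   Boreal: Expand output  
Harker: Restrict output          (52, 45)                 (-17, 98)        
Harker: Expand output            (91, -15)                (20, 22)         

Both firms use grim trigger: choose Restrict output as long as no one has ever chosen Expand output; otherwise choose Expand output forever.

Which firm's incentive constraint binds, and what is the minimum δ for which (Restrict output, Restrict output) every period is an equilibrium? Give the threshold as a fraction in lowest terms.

Harker's threshold: (91−52)/(91−20) = 39/71.
Boreal's threshold: (98−45)/(98−22) = 53/76.
39/71 < 53/76, so Boreal binds and δ* = 53/76.

Boreal; δ ≥ 53/76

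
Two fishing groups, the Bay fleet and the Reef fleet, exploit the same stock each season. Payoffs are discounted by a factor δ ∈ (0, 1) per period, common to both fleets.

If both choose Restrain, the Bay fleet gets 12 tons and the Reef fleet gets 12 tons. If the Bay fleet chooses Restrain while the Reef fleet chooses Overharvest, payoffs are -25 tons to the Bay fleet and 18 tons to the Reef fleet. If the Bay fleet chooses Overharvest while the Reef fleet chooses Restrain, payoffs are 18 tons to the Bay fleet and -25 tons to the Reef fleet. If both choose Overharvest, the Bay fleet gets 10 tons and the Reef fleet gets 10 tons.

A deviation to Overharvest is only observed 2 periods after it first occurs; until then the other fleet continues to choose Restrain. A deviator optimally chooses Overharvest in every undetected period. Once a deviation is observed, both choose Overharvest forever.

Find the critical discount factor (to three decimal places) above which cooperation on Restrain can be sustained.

0.866

A deviator earns 18 for 2 periods, then 10 forever; cooperating earns 12 forever. Multiplying the IC by (1−δ):
12 ≥ 18(1−δ^2) + 10δ^2, so 8·δ^2 ≥ 6 and δ^2 ≥ 3/4.
δ ≥ (3/4)^(1/2) ≈ 0.866.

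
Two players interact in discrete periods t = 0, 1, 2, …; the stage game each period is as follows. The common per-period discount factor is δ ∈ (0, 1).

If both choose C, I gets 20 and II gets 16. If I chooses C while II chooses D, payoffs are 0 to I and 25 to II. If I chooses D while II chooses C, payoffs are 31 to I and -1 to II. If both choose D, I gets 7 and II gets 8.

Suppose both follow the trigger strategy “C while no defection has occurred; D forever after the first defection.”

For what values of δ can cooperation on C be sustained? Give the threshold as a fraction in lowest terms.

9/17

I's threshold: (31−20)/(31−7) = 11/24.
II's threshold: (25−16)/(25−8) = 9/17.
11/24 < 9/17, so II binds and δ* = 9/17.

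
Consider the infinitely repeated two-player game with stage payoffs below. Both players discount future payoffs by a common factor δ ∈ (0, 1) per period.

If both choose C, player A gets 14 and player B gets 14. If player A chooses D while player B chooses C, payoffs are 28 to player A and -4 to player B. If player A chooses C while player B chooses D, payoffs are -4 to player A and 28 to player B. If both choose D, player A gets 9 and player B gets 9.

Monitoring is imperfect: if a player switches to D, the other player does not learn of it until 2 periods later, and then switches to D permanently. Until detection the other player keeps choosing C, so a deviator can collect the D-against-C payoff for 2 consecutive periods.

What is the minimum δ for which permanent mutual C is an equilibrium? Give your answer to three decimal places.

0.858

The best deviation is to choose D for all 2 undetected periods, earning 28 each, then 9 forever once detected.
Deviation value: 28(1−δ^2)/(1−δ) + 9δ^2/(1−δ); cooperation value: 14/(1−δ).
IC: 14 ≥ 28(1−δ^2) + 9δ^2 = 28 − 19δ^2.
So δ^2 ≥ 14/19, giving δ ≥ (14/19)^(1/2) ≈ 0.858.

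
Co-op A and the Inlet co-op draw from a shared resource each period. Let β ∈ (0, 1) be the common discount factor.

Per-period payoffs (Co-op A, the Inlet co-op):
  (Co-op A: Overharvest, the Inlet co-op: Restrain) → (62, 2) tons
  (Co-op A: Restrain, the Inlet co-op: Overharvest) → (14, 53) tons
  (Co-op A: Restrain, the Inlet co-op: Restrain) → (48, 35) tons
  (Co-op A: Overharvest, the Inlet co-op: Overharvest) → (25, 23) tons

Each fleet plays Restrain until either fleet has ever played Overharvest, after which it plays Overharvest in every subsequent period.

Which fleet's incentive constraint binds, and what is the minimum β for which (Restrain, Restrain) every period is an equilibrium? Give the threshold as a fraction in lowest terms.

the Inlet co-op; β ≥ 3/5

Co-op A's threshold: (62−48)/(62−25) = 14/37.
the Inlet co-op's threshold: (53−35)/(53−23) = 3/5.
14/37 < 3/5, so the Inlet co-op binds and β* = 3/5.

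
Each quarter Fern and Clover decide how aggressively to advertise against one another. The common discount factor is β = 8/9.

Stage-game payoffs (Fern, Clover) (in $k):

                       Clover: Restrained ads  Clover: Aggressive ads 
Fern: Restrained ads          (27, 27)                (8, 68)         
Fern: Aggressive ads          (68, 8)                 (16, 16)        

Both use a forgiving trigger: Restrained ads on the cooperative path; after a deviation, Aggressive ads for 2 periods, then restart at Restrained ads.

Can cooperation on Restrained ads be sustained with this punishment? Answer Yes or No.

IC: β+…+β^2 ≥ (68−27)/(27−16) = 41/11.
At β = 8/9: partial sum = 1.6790 < 3.7273. Cooperation not sustainable.

No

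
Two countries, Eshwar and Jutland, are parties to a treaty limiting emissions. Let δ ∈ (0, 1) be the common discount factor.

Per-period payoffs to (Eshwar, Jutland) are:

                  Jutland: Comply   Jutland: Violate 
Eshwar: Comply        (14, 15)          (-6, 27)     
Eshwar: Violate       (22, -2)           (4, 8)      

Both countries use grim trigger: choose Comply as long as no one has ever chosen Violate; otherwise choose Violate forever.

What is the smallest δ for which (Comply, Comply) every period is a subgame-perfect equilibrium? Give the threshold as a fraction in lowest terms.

12/19

For Eshwar: deviation gain 22−14 = 8, per-period punishment loss 14−4 = 10. IC gives δ ≥ 8/18 = 4/9.
For Jutland: gain 12, loss 7 per period, so δ ≥ 12/19.
The tighter constraint is Jutland's, so cooperation needs δ ≥ 12/19.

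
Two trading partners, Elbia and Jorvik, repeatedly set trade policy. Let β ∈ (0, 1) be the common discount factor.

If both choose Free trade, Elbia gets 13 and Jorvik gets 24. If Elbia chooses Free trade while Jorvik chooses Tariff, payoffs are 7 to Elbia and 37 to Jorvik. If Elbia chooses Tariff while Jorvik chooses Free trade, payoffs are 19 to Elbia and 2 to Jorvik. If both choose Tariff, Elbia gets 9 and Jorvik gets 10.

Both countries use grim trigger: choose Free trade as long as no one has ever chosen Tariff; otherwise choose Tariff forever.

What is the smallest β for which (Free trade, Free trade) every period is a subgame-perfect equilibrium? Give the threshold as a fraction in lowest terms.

Elbia's threshold: (19−13)/(19−9) = 3/5.
Jorvik's threshold: (37−24)/(37−10) = 13/27.
3/5 > 13/27, so Elbia binds and β* = 3/5.

3/5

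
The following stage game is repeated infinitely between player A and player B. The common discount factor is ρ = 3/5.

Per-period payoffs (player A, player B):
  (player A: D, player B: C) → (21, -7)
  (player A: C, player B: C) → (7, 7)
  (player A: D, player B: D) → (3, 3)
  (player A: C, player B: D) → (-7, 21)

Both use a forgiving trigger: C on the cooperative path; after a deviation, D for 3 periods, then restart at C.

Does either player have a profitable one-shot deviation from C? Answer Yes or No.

Comparing payoff streams over the 4 periods until play realigns: cooperate → 7(1+ρ+…+ρ^3); deviate → 21 + 3(ρ+…+ρ^3).
Cooperation is sustained iff (7−3)(ρ+…+ρ^3) ≥ 21−7.
ρ+…+ρ^3 = 3/5·(1−(3/5)^3)/(1−3/5) = 1.1760, and (21−7)/(7−3) = 3.5000.
1.1760 < 3.5000, so cooperation is not sustainable.

Yes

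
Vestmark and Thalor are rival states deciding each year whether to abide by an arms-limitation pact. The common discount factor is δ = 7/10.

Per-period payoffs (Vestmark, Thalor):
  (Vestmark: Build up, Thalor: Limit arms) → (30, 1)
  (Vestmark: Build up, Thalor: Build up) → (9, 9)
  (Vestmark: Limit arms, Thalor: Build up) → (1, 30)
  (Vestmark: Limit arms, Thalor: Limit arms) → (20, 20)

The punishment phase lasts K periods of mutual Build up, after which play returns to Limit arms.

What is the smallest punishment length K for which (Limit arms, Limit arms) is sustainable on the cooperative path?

Need Σ_{k=1}^{K} δ^k ≥ (30−20)/(20−9) = 0.9091 at δ = 7/10.
At K = 1 the sum is 0.7000 < 0.9091; at K = 2 it is 1.1900 ≥ 0.9091.
So the minimum punishment length is K = 2.

2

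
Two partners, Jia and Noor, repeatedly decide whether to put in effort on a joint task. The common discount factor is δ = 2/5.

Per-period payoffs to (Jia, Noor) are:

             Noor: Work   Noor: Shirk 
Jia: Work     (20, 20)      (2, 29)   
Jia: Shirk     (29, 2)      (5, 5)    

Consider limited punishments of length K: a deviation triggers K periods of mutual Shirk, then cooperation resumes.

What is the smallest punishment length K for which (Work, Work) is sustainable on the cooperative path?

No profitable deviation requires (20−5)(δ+…+δ^K) ≥ 29−20, i.e. δ+…+δ^K ≥ 3/5 ≈ 0.6000.
With δ = 2/5, the partial sums are K=1: 0.4000, K=2: 0.5600, K=3: 0.6240.
K = 3 is the first length at which the sum reaches 0.6000.

3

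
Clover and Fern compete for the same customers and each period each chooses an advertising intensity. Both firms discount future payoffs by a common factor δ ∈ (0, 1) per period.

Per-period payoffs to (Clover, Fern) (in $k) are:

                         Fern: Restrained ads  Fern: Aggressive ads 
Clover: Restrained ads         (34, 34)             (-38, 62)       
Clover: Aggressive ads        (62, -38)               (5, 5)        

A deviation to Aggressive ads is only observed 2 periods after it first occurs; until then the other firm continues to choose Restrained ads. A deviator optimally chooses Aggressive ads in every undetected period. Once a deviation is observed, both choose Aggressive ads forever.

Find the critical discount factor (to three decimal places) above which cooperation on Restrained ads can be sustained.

A deviator earns 62 for 2 periods, then 5 forever; cooperating earns 34 forever. Multiplying the IC by (1−δ):
34 ≥ 62(1−δ^2) + 5δ^2, so 57·δ^2 ≥ 28 and δ^2 ≥ 28/57.
δ ≥ (28/57)^(1/2) ≈ 0.701.

0.701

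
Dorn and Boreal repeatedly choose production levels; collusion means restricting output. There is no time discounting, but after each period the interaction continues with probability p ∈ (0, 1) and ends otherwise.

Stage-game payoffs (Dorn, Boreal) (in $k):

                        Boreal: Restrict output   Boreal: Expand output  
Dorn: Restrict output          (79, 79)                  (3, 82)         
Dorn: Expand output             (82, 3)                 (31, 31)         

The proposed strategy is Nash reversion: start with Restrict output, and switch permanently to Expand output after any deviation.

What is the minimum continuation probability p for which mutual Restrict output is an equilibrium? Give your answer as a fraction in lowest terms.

With no time discounting, the continuation probability p plays the role of the discount factor.
Grim-trigger IC: 79/(1−p) ≥ 82 + 31p/(1−p) ⇒ p ≥ (82−79)/(82−31) = 1/17.

1/17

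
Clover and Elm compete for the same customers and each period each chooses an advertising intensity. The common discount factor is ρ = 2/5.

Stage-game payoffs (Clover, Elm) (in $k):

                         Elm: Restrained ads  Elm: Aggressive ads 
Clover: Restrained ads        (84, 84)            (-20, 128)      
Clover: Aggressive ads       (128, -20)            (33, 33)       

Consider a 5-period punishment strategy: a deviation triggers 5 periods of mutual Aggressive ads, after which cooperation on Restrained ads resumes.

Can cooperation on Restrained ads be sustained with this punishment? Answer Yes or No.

A one-shot deviation gives 128 now, then 33 for 5 periods, then back to 84.
Gain from deviating: (128−84) today; loss: (84−33) in each of the next 5 periods.
No-deviation condition: (84−33)(ρ+…+ρ^5) ≥ 128−84, i.e. ρ+…+ρ^5 ≥ 44/51.
At ρ = 2/5: ρ+…+ρ^5 = 0.6598 < 0.8627.
So cooperation is not sustainable.

No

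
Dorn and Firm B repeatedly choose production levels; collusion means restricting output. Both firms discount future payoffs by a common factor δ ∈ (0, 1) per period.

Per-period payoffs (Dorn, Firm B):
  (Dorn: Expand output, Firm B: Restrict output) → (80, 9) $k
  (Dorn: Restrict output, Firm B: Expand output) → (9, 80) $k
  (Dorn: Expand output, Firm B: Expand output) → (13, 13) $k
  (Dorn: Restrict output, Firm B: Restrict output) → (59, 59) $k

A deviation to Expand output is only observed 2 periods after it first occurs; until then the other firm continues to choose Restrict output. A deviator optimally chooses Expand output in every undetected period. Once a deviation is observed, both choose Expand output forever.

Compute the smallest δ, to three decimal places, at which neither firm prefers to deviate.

0.560

The best deviation is to choose Expand output for all 2 undetected periods, earning 80 each, then 13 forever once detected.
Deviation value: 80(1−δ^2)/(1−δ) + 13δ^2/(1−δ); cooperation value: 59/(1−δ).
IC: 59 ≥ 80(1−δ^2) + 13δ^2 = 80 − 67δ^2.
So δ^2 ≥ 21/67, giving δ ≥ (21/67)^(1/2) ≈ 0.560.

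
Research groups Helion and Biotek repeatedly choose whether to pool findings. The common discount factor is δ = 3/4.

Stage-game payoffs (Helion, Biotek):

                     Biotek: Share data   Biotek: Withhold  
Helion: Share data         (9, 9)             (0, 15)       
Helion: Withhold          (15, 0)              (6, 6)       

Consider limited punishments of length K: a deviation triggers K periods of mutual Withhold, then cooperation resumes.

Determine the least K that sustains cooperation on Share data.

Need Σ_{k=1}^{K} δ^k ≥ (15−9)/(9−6) = 2.0000 at δ = 3/4.
At K = 3 the sum is 1.7344 < 2.0000; at K = 4 it is 2.0508 ≥ 2.0000.
So the minimum punishment length is K = 4.

4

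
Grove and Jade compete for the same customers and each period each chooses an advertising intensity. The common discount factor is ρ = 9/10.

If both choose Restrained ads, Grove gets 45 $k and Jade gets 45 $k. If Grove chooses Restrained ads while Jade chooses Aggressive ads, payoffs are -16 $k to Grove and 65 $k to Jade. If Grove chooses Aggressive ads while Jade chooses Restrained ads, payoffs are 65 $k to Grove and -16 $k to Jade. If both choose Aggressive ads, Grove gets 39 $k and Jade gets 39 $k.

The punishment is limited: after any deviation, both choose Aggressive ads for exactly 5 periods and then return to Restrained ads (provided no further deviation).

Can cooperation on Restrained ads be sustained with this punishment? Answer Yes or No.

Yes

IC: ρ+…+ρ^5 ≥ (65−45)/(45−39) = 10/3.
At ρ = 9/10: partial sum = 3.6856 ≥ 3.3333. Cooperation sustainable.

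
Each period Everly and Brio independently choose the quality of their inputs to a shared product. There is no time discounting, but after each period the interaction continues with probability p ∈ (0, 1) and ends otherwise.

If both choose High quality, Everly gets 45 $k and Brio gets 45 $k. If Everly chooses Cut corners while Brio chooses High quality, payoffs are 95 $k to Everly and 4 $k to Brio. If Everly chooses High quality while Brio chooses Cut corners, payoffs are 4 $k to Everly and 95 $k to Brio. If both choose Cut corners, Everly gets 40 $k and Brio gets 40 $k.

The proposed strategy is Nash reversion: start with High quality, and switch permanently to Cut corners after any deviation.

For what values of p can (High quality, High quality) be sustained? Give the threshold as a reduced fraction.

10/11

With no time discounting, the continuation probability p plays the role of the discount factor.
Grim-trigger IC: 45/(1−p) ≥ 95 + 40p/(1−p) ⇒ p ≥ (95−45)/(95−40) = 10/11.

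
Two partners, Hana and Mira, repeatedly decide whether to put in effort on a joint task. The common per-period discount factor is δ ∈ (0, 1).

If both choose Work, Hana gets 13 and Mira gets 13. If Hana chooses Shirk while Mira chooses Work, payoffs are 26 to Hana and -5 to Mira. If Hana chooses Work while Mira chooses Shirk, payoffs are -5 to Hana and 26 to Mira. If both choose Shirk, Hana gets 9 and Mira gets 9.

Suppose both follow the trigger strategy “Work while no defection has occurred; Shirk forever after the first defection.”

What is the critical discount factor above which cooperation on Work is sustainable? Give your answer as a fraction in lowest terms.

13/17

One-period gain from deviating is 26 − 13 = 13. The loss is 13 − 9 = 4 in every subsequent period, with present value 4·δ/(1−δ).
Deviation is unprofitable when 4·δ/(1−δ) ≥ 13, i.e. δ/(1−δ) ≥ 13/4.
Equivalently δ ≥ 13/(13+4) = 13/17.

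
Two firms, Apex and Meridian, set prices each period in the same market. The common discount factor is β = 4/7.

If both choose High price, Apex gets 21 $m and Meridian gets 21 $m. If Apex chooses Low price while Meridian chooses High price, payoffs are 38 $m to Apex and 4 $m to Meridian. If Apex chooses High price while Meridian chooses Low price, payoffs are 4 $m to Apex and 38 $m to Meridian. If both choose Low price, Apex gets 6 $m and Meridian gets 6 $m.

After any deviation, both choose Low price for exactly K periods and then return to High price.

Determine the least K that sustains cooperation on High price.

No profitable deviation requires (21−6)(β+…+β^K) ≥ 38−21, i.e. β+…+β^K ≥ 17/15 ≈ 1.1333.
With β = 4/7, the partial sums are K=1: 0.5714, K=2: 0.8980, K=3: 1.0845, K=4: 1.1912.
K = 4 is the first length at which the sum reaches 1.1333.

4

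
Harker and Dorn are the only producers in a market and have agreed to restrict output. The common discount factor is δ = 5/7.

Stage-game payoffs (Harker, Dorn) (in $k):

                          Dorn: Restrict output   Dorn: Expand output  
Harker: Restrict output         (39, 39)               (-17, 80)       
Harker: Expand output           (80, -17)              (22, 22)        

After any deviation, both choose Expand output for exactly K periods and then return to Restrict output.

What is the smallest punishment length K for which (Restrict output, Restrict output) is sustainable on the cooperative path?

10

Need Σ_{k=1}^{K} δ^k ≥ (80−39)/(39−22) = 2.4118 at δ = 5/7.
At K = 9 the sum is 2.3790 < 2.4118; at K = 10 it is 2.4136 ≥ 2.4118.
So the minimum punishment length is K = 10.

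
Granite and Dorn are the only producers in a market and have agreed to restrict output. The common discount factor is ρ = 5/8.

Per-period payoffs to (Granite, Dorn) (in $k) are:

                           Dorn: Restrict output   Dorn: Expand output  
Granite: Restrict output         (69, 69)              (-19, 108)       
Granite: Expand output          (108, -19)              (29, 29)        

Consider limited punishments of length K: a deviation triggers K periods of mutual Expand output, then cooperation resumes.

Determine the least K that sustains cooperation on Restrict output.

Need Σ_{k=1}^{K} ρ^k ≥ (108−69)/(69−29) = 0.9750 at ρ = 5/8.
At K = 1 the sum is 0.6250 < 0.9750; at K = 2 it is 1.0156 ≥ 0.9750.
So the minimum punishment length is K = 2.

2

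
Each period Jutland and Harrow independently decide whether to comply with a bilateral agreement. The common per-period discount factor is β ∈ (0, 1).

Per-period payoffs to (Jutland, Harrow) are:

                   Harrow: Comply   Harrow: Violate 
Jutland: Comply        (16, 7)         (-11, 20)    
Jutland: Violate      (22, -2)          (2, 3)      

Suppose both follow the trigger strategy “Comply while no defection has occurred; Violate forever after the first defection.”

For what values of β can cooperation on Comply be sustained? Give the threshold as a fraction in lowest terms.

13/17

Jutland: cooperation gives 16 each period; deviation gives 22 once then 2 forever.
  16/(1−β) ≥ 22 + 2β/(1−β) ⇒ β ≥ 6/20 = 3/10.
Harrow: cooperation gives 7 each period; deviation gives 20 once then 3 forever.
  β ≥ 13/17.
Both must hold, so the binding constraint is Harrow's: β ≥ 13/17.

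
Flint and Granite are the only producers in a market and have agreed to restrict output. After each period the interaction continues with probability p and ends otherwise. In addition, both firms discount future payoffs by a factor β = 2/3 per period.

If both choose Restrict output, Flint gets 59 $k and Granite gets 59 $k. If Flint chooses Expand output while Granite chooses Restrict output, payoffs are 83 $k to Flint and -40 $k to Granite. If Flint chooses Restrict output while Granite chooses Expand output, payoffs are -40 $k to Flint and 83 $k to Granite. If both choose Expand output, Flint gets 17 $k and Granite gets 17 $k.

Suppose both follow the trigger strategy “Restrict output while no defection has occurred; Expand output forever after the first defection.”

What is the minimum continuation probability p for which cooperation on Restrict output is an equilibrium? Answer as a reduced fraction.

6/11

Expected continuation weight on next period's payoff is β·p = 2/3·p, which plays the role of the discount factor.
Cooperation requires 2/3·p ≥ (83−59)/(83−17) = 4/11, hence p ≥ 6/11.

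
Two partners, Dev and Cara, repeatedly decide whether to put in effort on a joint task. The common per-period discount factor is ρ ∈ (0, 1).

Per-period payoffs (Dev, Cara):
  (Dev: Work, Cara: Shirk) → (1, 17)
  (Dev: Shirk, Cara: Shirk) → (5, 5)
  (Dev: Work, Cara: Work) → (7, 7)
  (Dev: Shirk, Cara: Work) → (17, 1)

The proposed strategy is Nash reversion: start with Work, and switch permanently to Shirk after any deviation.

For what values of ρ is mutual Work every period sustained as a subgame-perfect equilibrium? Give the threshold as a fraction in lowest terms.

5/6

One-period gain from deviating is 17 − 7 = 10. The loss is 7 − 5 = 2 in every subsequent period, with present value 2·ρ/(1−ρ).
Deviation is unprofitable when 2·ρ/(1−ρ) ≥ 10, i.e. ρ/(1−ρ) ≥ 5.
Equivalently ρ ≥ 10/(10+2) = 5/6.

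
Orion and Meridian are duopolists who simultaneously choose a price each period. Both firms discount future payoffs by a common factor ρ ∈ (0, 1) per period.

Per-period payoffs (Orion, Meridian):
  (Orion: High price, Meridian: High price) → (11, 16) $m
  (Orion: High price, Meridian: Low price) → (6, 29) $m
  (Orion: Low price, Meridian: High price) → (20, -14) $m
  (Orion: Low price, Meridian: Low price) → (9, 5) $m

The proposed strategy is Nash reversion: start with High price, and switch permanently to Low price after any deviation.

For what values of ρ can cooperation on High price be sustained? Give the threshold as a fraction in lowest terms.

Orion's threshold: (20−11)/(20−9) = 9/11.
Meridian's threshold: (29−16)/(29−5) = 13/24.
9/11 > 13/24, so Orion binds and ρ* = 9/11.

9/11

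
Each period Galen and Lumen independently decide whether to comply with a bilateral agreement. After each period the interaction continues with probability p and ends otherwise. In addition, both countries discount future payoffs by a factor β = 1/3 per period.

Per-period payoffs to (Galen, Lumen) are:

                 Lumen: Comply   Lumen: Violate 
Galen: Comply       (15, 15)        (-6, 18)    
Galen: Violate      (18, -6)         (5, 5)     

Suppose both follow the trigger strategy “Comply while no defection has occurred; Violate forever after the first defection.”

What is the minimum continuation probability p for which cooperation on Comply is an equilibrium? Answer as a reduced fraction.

9/13

Expected continuation weight on next period's payoff is β·p = 1/3·p, which plays the role of the discount factor.
Cooperation requires 1/3·p ≥ (18−15)/(18−5) = 3/13, hence p ≥ 9/13.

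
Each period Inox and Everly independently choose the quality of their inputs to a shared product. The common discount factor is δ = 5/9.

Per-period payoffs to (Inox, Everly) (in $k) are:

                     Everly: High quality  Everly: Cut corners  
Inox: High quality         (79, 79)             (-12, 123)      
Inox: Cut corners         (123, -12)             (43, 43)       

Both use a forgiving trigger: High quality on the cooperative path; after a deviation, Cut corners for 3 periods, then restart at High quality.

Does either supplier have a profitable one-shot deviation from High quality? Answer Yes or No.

IC: δ+…+δ^3 ≥ (123−79)/(79−43) = 11/9.
At δ = 5/9: partial sum = 1.0357 < 1.2222. Cooperation not sustainable.

Yes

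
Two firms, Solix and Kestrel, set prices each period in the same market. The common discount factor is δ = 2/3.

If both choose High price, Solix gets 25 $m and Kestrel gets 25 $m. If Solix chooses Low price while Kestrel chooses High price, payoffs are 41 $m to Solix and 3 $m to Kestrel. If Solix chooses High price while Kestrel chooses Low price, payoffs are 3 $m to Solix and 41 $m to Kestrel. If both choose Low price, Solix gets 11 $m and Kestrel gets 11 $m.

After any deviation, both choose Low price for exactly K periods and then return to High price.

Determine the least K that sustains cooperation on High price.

3

Need Σ_{k=1}^{K} δ^k ≥ (41−25)/(25−11) = 1.1429 at δ = 2/3.
At K = 2 the sum is 1.1111 < 1.1429; at K = 3 it is 1.4074 ≥ 1.1429.
So the minimum punishment length is K = 3.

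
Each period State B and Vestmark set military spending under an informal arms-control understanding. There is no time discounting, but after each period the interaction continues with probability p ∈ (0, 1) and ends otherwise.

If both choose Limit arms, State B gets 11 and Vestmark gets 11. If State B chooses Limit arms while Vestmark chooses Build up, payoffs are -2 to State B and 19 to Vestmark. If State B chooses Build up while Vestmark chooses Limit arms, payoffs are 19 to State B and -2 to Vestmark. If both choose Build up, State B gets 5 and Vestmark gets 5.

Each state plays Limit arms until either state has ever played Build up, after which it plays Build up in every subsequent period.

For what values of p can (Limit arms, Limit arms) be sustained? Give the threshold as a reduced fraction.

4/7

With no time discounting, the continuation probability p plays the role of the discount factor.
Grim-trigger IC: 11/(1−p) ≥ 19 + 5p/(1−p) ⇒ p ≥ (19−11)/(19−5) = 4/7.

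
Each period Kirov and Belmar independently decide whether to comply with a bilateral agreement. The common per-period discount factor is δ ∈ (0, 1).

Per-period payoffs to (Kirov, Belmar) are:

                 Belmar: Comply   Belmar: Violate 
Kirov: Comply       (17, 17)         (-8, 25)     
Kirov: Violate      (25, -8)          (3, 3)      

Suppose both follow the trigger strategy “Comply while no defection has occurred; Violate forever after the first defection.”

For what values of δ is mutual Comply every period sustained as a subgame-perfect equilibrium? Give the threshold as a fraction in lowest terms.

Under grim trigger the critical discount factor is (T−C)/(T−P) with T = 25, C = 17, P = 3.
δ* = (25−17)/(25−3) = 8/22 = 4/11.

4/11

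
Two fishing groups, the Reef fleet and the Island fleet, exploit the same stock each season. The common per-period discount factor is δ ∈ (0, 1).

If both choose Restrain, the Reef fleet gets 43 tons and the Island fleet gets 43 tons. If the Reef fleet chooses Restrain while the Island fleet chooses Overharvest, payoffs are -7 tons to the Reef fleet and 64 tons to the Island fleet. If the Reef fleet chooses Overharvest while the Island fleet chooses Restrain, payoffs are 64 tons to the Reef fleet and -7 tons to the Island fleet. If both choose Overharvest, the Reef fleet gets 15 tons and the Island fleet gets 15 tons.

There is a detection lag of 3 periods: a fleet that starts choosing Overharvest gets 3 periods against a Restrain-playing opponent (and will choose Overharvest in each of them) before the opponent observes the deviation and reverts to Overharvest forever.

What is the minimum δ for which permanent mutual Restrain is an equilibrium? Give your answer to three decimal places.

0.754

Deviating for the 3 undetected periods gains 64−43 = 21 per period over cooperation, then loses 43−15 = 28 per period forever once punishment starts.
Gain: 21(1 + δ + … + δ^2); loss: 28·δ^3/(1−δ).
No profitable deviation ⇔ 21(1−δ^3) ≤ 28·δ^3, i.e. δ^3 ≥ 21/(21+28) = 3/7.
Hence δ ≥ (3/7)^(1/3) ≈ 0.754.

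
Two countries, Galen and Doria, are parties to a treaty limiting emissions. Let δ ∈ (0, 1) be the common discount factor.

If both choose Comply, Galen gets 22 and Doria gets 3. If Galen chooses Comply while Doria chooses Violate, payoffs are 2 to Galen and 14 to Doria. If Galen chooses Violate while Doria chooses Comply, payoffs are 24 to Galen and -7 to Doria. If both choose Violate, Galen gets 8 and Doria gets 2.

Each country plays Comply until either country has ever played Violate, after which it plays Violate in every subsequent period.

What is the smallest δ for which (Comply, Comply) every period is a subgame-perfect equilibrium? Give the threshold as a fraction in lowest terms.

11/12

Galen: cooperation gives 22 each period; deviation gives 24 once then 8 forever.
  22/(1−δ) ≥ 24 + 8δ/(1−δ) ⇒ δ ≥ 2/16 = 1/8.
Doria: cooperation gives 3 each period; deviation gives 14 once then 2 forever.
  δ ≥ 11/12.
Both must hold, so the binding constraint is Doria's: δ ≥ 11/12.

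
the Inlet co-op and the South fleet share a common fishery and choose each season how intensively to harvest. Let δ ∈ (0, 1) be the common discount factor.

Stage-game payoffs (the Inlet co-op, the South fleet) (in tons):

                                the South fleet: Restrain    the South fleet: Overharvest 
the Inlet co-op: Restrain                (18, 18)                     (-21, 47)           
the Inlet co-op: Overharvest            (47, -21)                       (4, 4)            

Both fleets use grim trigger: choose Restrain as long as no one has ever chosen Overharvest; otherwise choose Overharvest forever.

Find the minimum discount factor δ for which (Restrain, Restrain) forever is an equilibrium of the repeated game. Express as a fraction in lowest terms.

Cooperation forever yields 18 each period: 18/(1−δ).
Deviating yields 47 once, then 4 forever: 47 + 4δ/(1−δ).
No profitable deviation requires 18/(1−δ) ≥ 47 + 4δ/(1−δ).
Multiplying by (1−δ): 18 ≥ 47(1−δ) + 4δ = 47 − 43δ.
So 43δ ≥ 29, i.e. δ ≥ 29/43.

29/43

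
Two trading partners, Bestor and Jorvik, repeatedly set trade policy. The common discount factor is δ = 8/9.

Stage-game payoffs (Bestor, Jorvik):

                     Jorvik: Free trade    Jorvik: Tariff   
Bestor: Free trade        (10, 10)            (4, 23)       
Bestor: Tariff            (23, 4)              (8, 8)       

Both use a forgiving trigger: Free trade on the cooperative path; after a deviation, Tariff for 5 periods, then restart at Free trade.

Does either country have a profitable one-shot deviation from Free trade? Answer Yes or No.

Yes

IC: δ+…+δ^5 ≥ (23−10)/(10−8) = 13/2.
At δ = 8/9: partial sum = 3.5606 < 6.5000. Cooperation not sustainable.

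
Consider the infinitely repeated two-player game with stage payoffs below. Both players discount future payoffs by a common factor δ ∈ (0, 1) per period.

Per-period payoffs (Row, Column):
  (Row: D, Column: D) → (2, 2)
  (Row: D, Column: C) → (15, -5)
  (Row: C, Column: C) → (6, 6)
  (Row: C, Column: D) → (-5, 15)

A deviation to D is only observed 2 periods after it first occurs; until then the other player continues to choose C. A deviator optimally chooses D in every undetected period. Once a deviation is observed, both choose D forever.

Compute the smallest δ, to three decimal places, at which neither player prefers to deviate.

0.832

The best deviation is to choose D for all 2 undetected periods, earning 15 each, then 2 forever once detected.
Deviation value: 15(1−δ^2)/(1−δ) + 2δ^2/(1−δ); cooperation value: 6/(1−δ).
IC: 6 ≥ 15(1−δ^2) + 2δ^2 = 15 − 13δ^2.
So δ^2 ≥ 9/13, giving δ ≥ (9/13)^(1/2) ≈ 0.832.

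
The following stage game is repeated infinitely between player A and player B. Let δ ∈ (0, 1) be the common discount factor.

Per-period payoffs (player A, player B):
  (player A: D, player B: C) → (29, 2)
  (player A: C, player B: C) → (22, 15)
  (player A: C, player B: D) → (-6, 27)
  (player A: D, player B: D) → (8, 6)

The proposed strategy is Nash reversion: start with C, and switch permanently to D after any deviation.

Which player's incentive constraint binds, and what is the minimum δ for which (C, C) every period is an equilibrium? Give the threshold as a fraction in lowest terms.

player A's threshold: (29−22)/(29−8) = 1/3.
player B's threshold: (27−15)/(27−6) = 4/7.
1/3 < 4/7, so player B binds and δ* = 4/7.

player B; δ ≥ 4/7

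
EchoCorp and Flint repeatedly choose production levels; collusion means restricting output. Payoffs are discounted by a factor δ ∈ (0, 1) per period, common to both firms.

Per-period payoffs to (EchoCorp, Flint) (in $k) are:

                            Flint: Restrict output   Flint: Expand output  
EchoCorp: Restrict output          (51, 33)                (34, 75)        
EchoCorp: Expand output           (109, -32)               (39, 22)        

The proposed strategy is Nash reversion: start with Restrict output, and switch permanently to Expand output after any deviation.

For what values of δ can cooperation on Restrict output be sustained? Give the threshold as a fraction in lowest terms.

29/35

EchoCorp: cooperation gives 51 each period; deviation gives 109 once then 39 forever.
  51/(1−δ) ≥ 109 + 39δ/(1−δ) ⇒ δ ≥ 58/70 = 29/35.
Flint: cooperation gives 33 each period; deviation gives 75 once then 22 forever.
  δ ≥ 42/53.
Both must hold, so the binding constraint is EchoCorp's: δ ≥ 29/35.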